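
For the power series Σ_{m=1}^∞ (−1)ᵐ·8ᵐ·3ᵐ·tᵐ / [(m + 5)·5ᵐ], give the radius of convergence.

R = 5/24

Apply the ratio test: |a_{m+1}| / |a_m| = [(m + 5)/((m+1) + 5)] · 8·3/5, which tends to 24/5 as m → ∞.
The series converges when 24/5 · |t| < 1, giving R = 5/24.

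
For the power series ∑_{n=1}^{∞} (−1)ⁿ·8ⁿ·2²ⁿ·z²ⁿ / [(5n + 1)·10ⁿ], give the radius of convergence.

The ratio of consecutive coefficients is [(5n + 1)/(5(n+1) + 1)] · 8·4/10 → 16/5.
Successive powers of z differ by 2, so the series converges when |z|² · 16/5 < 1, i.e. |z| < √(5/16). So R = √5/4.

R = √5/4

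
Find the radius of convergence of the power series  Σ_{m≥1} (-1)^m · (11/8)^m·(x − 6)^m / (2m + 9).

Apply the ratio test: |a_{m+1}| / |a_m| = [(2m + 9)/(2(m+1) + 9)] · 11/8, which tends to 11/8 as m → ∞.
Hence the series converges for |x − 6| < 1/(11/8) = 8/11, so the radius of convergence is 8/11.

R = 8/11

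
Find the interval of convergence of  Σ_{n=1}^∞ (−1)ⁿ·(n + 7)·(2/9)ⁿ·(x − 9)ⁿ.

Ratio test: |a_{n+1}/a_n| = [((n+1) + 7)/(n + 7)] · 2/9 → 2/9 as n → ∞.
Convergence for |x − 9| · 2/9 < 1, i.e. |x − 9| < 9/2. So R = 9/2.
Check x = 27/2: the n-th term does not approach 0; divergence by the term test.
At x = 9/2: the terms do not tend to 0, so the series diverges.

(9/2, 27/2)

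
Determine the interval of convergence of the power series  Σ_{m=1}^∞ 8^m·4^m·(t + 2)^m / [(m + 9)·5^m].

[-69/32, -59/32)

By the ratio test, |a_{m+1}/a_m| = [(m + 9)/((m+1) + 9)] · 8·4/5 → 32/5.
The series converges when 32/5 · |t + 2| < 1, giving R = 5/32.
At t = -59/32: comparison with the harmonic series Σ 1/m shows the series diverges.
When t = -69/32, the terms alternate in sign and decrease monotonically to 0 in absolute value (size ~ c/m), so the alternating series test gives convergence.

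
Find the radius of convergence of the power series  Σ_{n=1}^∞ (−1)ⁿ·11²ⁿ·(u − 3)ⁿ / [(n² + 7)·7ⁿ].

Ratio test: |a_{n+1}/a_n| = [(n² + 7)/((n+1)² + 7)] · 121/7 → 121/7 as n → ∞.
Thus R = 1/(121/7) = 7/121.

R = 7/121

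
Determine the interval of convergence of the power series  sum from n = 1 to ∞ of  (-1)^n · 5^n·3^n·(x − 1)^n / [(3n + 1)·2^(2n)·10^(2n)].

(-77/3, 83/3]

The ratio of consecutive coefficients is [(3n + 1)/(3(n+1) + 1)] · 5·3/(4·100) → 3/80.
Convergence for |x − 1| · 3/80 < 1, i.e. |x − 1| < 80/3. So R = 80/3.
Endpoint x = 83/3: convergence follows from the alternating series test (terms decrease monotonically to 0).
Check x = -77/3: comparison with the harmonic series Σ 1/n shows the series diverges.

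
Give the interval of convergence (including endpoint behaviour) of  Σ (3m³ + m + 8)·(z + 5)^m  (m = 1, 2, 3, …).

(-6, -4)

Ratio test: |a_{m+1}/a_m| = (3(m+1)³ + (m+1) + 8)/(3m³ + m + 8) → 1 as m → ∞.
Hence R = 1.
At z = -4: the terms have absolute value of order m³, which does not tend to 0, so the series diverges by the divergence test.
Check z = -6: the m-th term does not approach 0; divergence by the term test.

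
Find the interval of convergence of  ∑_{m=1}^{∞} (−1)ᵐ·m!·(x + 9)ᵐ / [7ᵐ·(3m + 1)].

Apply the ratio test: |a_{m+1}| / |a_m| = (m+1) · 1/7 · (3m + 1)/(3(m+1) + 1), which tends to ∞ as m → ∞.
The terms grow without bound for any (x + 9) ≠ 0, so R = 0 (convergence only at x = -9).

{-9}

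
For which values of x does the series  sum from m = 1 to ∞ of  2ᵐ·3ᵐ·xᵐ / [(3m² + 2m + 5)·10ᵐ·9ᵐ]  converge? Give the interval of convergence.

[-15, 15]

Ratio test: |a_{m+1}/a_m| = [(3m² + 2m + 5)/(3(m+1)² + 2(m+1) + 5)] · 2·3/(10·9) → 1/15 as m → ∞.
Hence the series converges for |x| < 1/(1/15) = 15, so the radius of convergence is 15.
Endpoint x = 15: absolute convergence follows by limit comparison with Σ 1/m².
At x = -15: the terms are on the order of 1/m², so the series converges absolutely by comparison with the p-series (p = 2 > 1).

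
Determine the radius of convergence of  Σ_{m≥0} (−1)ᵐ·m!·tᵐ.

The ratio of consecutive coefficients is (m+1) → ∞.
The terms grow without bound for any t ≠ 0, so R = 0 (convergence only at t = 0).

R = 0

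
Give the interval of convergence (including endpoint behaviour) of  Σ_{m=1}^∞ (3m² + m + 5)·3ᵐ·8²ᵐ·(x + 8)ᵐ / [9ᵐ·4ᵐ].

(-131/16, -125/16)

The ratio of consecutive coefficients is [(3(m+1)² + (m+1) + 5)/(3m² + m + 5)] · 3·64/(9·4) → 16/3.
Thus R = 1/(16/3) = 3/16.
Endpoint x = -125/16: the m-th term does not approach 0; divergence by the term test.
Check x = -131/16: the terms do not tend to 0, so the series diverges.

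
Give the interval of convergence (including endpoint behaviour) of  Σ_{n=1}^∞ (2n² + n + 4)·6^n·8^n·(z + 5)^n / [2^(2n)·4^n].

Apply the ratio test: |a_{n+1}| / |a_n| = [(2(n+1)² + (n+1) + 4)/(2n² + n + 4)] · 6·8/(4·4), which tends to 3 as n → ∞.
Convergence for |z + 5| · 3 < 1, i.e. |z + 5| < 1/3. So R = 1/3.
Endpoint z = -14/3: the terms do not tend to 0, so the series diverges.
Endpoint z = -16/3: the terms do not tend to 0, so the series diverges.

(-16/3, -14/3)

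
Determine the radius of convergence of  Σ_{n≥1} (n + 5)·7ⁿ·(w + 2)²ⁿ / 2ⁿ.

The ratio of consecutive coefficients is [((n+1) + 5)/(n + 5)] · 7/2 → 7/2.
Writing y = (w + 2)², the series in y has radius 2/7, so |w + 2| < √(2/7) and R = √14/7.

R = √14/7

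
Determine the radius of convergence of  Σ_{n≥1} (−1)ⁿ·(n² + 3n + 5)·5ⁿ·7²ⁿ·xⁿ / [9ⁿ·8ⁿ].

R = 72/245

Ratio test: |a_{n+1}/a_n| = [((n+1)² + 3(n+1) + 5)/(n² + 3n + 5)] · 5·49/(9·8) → 245/72 as n → ∞.
The series converges when 245/72 · |x| < 1, giving R = 72/245.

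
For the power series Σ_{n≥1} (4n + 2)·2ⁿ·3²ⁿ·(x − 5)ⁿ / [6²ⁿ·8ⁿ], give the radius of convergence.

Ratio test: |a_{n+1}/a_n| = [(4(n+1) + 2)/(4n + 2)] · 2·9/(36·8) → 1/16 as n → ∞.
Thus R = 1/(1/16) = 16.

R = 16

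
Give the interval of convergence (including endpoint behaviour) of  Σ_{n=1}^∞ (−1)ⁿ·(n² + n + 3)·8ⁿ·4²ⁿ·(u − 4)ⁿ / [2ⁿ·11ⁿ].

(245/64, 267/64)

By the ratio test, |a_{n+1}/a_n| = [((n+1)² + (n+1) + 3)/(n² + n + 3)] · 8·16/(2·11) → 64/11.
Hence the series converges for |u − 4| < 1/(64/11) = 11/64, so the radius of convergence is 11/64.
At u = 267/64: the terms do not tend to 0, so the series diverges.
At u = 245/64: the n-th term does not approach 0; divergence by the term test.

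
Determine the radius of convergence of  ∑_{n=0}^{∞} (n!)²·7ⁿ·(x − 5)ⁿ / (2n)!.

R = 4/7

Ratio test: |a_{n+1}/a_n| = (n+1)²/[(2n+1)·(2n+2)] · 7 → 7/4 as n → ∞.
The series converges when 7/4 · |x − 5| < 1, giving R = 4/7.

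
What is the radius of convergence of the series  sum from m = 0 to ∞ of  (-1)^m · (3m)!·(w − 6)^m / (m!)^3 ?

Apply the ratio test: |a_{m+1}| / |a_m| = (3m+1)·(3m+2)·(3m+3)/(m+1)³, which tends to 27 as m → ∞.
Thus R = 1/(27) = 1/27.

R = 1/27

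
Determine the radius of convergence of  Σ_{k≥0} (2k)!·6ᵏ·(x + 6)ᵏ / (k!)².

R = 1/24

By the ratio test, |a_{k+1}/a_k| = (2k+1)·(2k+2)/(k+1)² · 6 → 24.
The series converges when 24 · |x + 6| < 1, giving R = 1/24.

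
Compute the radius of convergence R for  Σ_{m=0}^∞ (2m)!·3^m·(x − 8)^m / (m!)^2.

R = 1/12

Ratio test: |a_{m+1}/a_m| = (2m+1)·(2m+2)/(m+1)² · 3 → 12 as m → ∞.
The series converges when 12 · |x − 8| < 1, giving R = 1/12.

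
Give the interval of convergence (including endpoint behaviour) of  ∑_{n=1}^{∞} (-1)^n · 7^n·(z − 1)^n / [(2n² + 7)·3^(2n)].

[-2/7, 16/7]

Apply the ratio test: |a_{n+1}| / |a_n| = [(2n² + 7)/(2(n+1)² + 7)] · 7/9, which tends to 7/9 as n → ∞.
The series converges when 7/9 · |z − 1| < 1, giving R = 9/7.
Endpoint z = 16/7: absolute convergence follows by limit comparison with Σ 1/n².
At z = -2/7: the series is dominated by a constant times Σ 1/n², which converges (p = 2 > 1).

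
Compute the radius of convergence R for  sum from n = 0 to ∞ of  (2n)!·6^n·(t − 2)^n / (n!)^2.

Apply the ratio test: |a_{n+1}| / |a_n| = (2n+1)·(2n+2)/(n+1)² · 6, which tends to 24 as n → ∞.
Hence the series converges for |t − 2| < 1/(24) = 1/24, so the radius of convergence is 1/24.

R = 1/24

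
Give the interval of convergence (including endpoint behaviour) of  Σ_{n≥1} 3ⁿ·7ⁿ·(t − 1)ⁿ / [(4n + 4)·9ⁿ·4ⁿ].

[-5/7, 19/7)

The ratio of consecutive coefficients is [(4n + 4)/(4(n+1) + 4)] · 3·7/(9·4) → 7/12.
Convergence for |t − 1| · 7/12 < 1, i.e. |t − 1| < 12/7. So R = 12/7.
Endpoint t = 19/7: comparison with the harmonic series Σ 1/n shows the series diverges.
At t = -5/7: convergence follows from the alternating series test (terms decrease monotonically to 0).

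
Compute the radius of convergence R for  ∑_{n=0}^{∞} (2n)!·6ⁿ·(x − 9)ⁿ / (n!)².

Ratio test: |a_{n+1}/a_n| = (2n+1)·(2n+2)/(n+1)² · 6 → 24 as n → ∞.
Convergence for |x − 9| · 24 < 1, i.e. |x − 9| < 1/24. So R = 1/24.

R = 1/24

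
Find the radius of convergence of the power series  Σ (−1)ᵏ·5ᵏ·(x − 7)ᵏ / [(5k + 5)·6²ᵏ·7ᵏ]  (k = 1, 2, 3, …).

Ratio test: |a_{k+1}/a_k| = [(5k + 5)/(5(k+1) + 5)] · 5/(36·7) → 5/252 as k → ∞.
Hence the series converges for |x − 7| < 1/(5/252) = 252/5, so the radius of convergence is 252/5.

R = 252/5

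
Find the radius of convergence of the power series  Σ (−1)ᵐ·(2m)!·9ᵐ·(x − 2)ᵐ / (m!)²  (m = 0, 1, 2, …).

By the ratio test, |a_{m+1}/a_m| = (2m+1)·(2m+2)/(m+1)² · 9 → 36.
Thus R = 1/(36) = 1/36.

R = 1/36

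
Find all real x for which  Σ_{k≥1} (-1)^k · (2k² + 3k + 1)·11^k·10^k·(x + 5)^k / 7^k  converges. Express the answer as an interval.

Apply the ratio test: |a_{k+1}| / |a_k| = [(2(k+1)² + 3(k+1) + 1)/(2k² + 3k + 1)] · 11·10/7, which tends to 110/7 as k → ∞.
Thus R = 1/(110/7) = 7/110.
At x = -543/110: the terms have absolute value of order k², which does not tend to 0, so the series diverges by the divergence test.
Check x = -557/110: the terms do not tend to 0, so the series diverges.

(-557/110, -543/110)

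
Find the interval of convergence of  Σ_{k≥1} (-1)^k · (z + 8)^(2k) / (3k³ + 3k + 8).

[-9, -7]

Apply the ratio test: |a_{k+1}| / |a_k| = (3k³ + 3k + 8)/(3(k+1)³ + 3(k+1) + 8), which tends to 1 as k → ∞.
Writing y = (z + 8)², the series in y has radius 1, so |z + 8| < √(1) = 1 and R = 1.
Check z = -7: the series is dominated by a constant times Σ 1/k³, which converges (p = 3 > 1).
At z = -9: the terms are on the order of 1/k³, so the series converges absolutely by comparison with the p-series (p = 3 > 1).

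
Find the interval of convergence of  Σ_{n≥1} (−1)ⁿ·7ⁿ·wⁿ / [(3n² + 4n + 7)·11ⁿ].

[-11/7, 11/7]

Apply the ratio test: |a_{n+1}| / |a_n| = [(3n² + 4n + 7)/(3(n+1)² + 4(n+1) + 7)] · 7/11, which tends to 7/11 as n → ∞.
The series converges when 7/11 · |w| < 1, giving R = 11/7.
When w = 11/7, the series is dominated by a constant times Σ 1/n², which converges (p = 2 > 1).
Endpoint w = -11/7: the terms are on the order of 1/n², so the series converges absolutely by comparison with the p-series (p = 2 > 1).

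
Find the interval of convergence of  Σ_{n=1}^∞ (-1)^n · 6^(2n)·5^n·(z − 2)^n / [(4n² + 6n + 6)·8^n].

The ratio of consecutive coefficients is [(4n² + 6n + 6)/(4(n+1)² + 6(n+1) + 6)] · 36·5/8 → 45/2.
The series converges when 45/2 · |z − 2| < 1, giving R = 2/45.
At z = 92/45: the terms are on the order of 1/n², so the series converges absolutely by comparison with the p-series (p = 2 > 1).
At z = 88/45: absolute convergence follows by limit comparison with Σ 1/n².

[88/45, 92/45]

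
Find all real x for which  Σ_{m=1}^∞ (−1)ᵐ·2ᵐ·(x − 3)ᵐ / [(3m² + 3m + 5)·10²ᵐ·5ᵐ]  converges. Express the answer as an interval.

Ratio test: |a_{m+1}/a_m| = [(3m² + 3m + 5)/(3(m+1)² + 3(m+1) + 5)] · 2/(100·5) → 1/250 as m → ∞.
Convergence for |x − 3| · 1/250 < 1, i.e. |x − 3| < 250. So R = 250.
Check x = 253: the terms are on the order of 1/m², so the series converges absolutely by comparison with the p-series (p = 2 > 1).
At x = -247: the terms are on the order of 1/m², so the series converges absolutely by comparison with the p-series (p = 2 > 1).

[-247, 253]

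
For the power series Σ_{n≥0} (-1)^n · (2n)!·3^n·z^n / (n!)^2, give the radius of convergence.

R = 1/12

By the ratio test, |a_{n+1}/a_n| = (2n+1)·(2n+2)/(n+1)² · 3 → 12.
Hence the series converges for |z| < 1/(12) = 1/12, so the radius of convergence is 1/12.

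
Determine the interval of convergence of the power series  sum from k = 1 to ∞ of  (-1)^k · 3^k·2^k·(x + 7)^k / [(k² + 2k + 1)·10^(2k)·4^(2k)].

[-821/3, 779/3]

By the ratio test, |a_{k+1}/a_k| = [(k² + 2k + 1)/((k+1)² + 2(k+1) + 1)] · 3·2/(100·16) → 3/800.
The series converges when 3/800 · |x + 7| < 1, giving R = 800/3.
When x = 779/3, absolute convergence follows by limit comparison with Σ 1/k².
Check x = -821/3: absolute convergence follows by limit comparison with Σ 1/k².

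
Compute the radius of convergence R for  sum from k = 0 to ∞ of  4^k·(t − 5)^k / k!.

R = ∞

Apply the ratio test: |a_{k+1}| / |a_k| = 4 · 1/(k+1), which tends to 0 as k → ∞.
Since the limit is 0 < 1 for every t, the series converges on all of ℝ and R = ∞.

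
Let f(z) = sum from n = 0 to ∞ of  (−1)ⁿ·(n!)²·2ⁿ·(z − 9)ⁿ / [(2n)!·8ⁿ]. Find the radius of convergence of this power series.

Apply the ratio test: |a_{n+1}| / |a_n| = (n+1)²/[(2n+1)·(2n+2)] · 2/8, which tends to 1/16 as n → ∞.
Convergence for |z − 9| · 1/16 < 1, i.e. |z − 9| < 16. So R = 16.

R = 16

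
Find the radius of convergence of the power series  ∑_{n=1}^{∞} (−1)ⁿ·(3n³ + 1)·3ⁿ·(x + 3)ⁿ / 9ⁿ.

R = 3

The ratio of consecutive coefficients is [(3(n+1)³ + 1)/(3n³ + 1)] · 3/9 → 1/3.
The series converges when 1/3 · |x + 3| < 1, giving R = 3.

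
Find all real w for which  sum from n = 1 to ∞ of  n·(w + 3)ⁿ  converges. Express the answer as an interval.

(-4, -2)

Apply the ratio test: |a_{n+1}| / |a_n| = (n+1)/n, which tends to 1 as n → ∞.
Convergence for |w + 3| < 1, so R = 1.
At w = -2: the terms have absolute value of order n, which does not tend to 0, so the series diverges by the divergence test.
When w = -4, the n-th term does not approach 0; divergence by the term test.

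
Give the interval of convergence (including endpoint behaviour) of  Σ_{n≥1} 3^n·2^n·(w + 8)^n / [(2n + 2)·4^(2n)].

Ratio test: |a_{n+1}/a_n| = [(2n + 2)/(2(n+1) + 2)] · 3·2/16 → 3/8 as n → ∞.
The series converges when 3/8 · |w + 8| < 1, giving R = 8/3.
At w = -16/3: the terms are asymptotic to a nonzero constant times 1/n, so the series diverges by limit comparison with Σ 1/n.
Endpoint w = -32/3: convergence follows from the alternating series test (terms decrease monotonically to 0).

[-32/3, -16/3)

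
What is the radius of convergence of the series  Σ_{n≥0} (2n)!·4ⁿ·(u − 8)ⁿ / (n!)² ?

R = 1/16

Ratio test: |a_{n+1}/a_n| = (2n+1)·(2n+2)/(n+1)² · 4 → 16 as n → ∞.
Convergence for |u − 8| · 16 < 1, i.e. |u − 8| < 1/16. So R = 1/16.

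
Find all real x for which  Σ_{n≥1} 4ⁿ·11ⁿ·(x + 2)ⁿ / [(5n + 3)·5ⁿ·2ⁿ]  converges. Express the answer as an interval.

Apply the ratio test: |a_{n+1}| / |a_n| = [(5n + 3)/(5(n+1) + 3)] · 4·11/(5·2), which tends to 22/5 as n → ∞.
The series converges when 22/5 · |x + 2| < 1, giving R = 5/22.
Endpoint x = -39/22: the terms behave like c/n; limit comparison with the harmonic series gives divergence.
Check x = -49/22: the terms alternate in sign and decrease monotonically to 0 in absolute value (size ~ c/n), so the alternating series test gives convergence.

[-49/22, -39/22)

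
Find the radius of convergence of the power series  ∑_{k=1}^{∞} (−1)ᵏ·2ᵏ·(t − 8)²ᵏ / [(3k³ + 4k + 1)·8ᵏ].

R = 2

By the ratio test, |a_{k+1}/a_k| = [(3k³ + 4k + 1)/(3(k+1)³ + 4(k+1) + 1)] · 2/8 → 1/4.
Successive powers of (t − 8) differ by 2, so the series converges when |t − 8|² · 1/4 < 1, i.e. |t − 8| < √(4) = 2. So R = 2.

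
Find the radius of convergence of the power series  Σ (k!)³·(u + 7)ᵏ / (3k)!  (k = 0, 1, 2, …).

R = 27

By the ratio test, |a_{k+1}/a_k| = (k+1)³/[(3k+1)·(3k+2)·(3k+3)] → 1/27.
Hence the series converges for |u + 7| < 1/(1/27) = 27, so the radius of convergence is 27.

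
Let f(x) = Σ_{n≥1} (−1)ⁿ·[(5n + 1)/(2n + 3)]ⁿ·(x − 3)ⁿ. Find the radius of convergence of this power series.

Root test: |a_n|^(1/n) = (5n + 1)/(2n + 3) → 5/2.
Thus R = 1/(5/2) = 2/5.

R = 2/5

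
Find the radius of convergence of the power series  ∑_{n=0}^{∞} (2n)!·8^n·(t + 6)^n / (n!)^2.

Ratio test: |a_{n+1}/a_n| = (2n+1)·(2n+2)/(n+1)² · 8 → 32 as n → ∞.
Thus R = 1/(32) = 1/32.

R = 1/32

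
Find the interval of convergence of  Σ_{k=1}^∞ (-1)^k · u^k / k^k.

(−∞, ∞)

Applying the root test, |a_k|^(1/k) = 1/k → 0.
Since the k-th root of |a_k| tends to 0, the series converges for all real u; R = ∞.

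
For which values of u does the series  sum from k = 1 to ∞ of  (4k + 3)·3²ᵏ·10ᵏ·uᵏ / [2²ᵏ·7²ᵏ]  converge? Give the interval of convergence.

Ratio test: |a_{k+1}/a_k| = [(4(k+1) + 3)/(4k + 3)] · 9·10/(4·49) → 45/98 as k → ∞.
The series converges when 45/98 · |u| < 1, giving R = 98/45.
At u = 98/45: the terms have absolute value of order k, which does not tend to 0, so the series diverges by the divergence test.
Check u = -98/45: the k-th term does not approach 0; divergence by the term test.

(-98/45, 98/45)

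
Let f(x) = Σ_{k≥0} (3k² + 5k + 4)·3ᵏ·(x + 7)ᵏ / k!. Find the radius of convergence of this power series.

R = ∞

Ratio test: |a_{k+1}/a_k| = (3(k+1)² + 5(k+1) + 4)/(3k² + 5k + 4) · 3 · 1/(k+1) → 0 as k → ∞.
Since the limit is 0 < 1 for every x, the series converges on all of ℝ and R = ∞.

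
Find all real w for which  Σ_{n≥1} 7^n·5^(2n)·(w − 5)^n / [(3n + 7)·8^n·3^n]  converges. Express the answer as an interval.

[851/175, 899/175)

Ratio test: |a_{n+1}/a_n| = [(3n + 7)/(3(n+1) + 7)] · 7·25/(8·3) → 175/24 as n → ∞.
Convergence for |w − 5| · 175/24 < 1, i.e. |w − 5| < 24/175. So R = 24/175.
At w = 899/175: the terms are asymptotic to a nonzero constant times 1/n, so the series diverges by limit comparison with Σ 1/n.
At w = 851/175: the terms alternate in sign and decrease monotonically to 0 in absolute value (size ~ c/n), so the alternating series test gives convergence.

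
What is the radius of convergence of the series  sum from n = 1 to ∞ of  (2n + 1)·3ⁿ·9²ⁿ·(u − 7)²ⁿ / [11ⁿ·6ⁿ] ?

The ratio of consecutive coefficients is [(2(n+1) + 1)/(2n + 1)] · 3·81/(11·6) → 81/22.
Since the exponent of (u − 7) increases by 2 each term, convergence requires |u − 7|² < 22/81, hence R = √22/9.

R = √22/9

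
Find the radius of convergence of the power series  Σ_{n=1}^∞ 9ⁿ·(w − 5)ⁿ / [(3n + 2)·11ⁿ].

R = 11/9

The ratio of consecutive coefficients is [(3n + 2)/(3(n+1) + 2)] · 9/11 → 9/11.
The series converges when 9/11 · |w − 5| < 1, giving R = 11/9.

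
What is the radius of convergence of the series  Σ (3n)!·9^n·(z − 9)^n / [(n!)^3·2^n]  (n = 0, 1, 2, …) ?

Apply the ratio test: |a_{n+1}| / |a_n| = (3n+1)·(3n+2)·(3n+3)/(n+1)³ · 9/2, which tends to 243/2 as n → ∞.
Hence the series converges for |z − 9| < 1/(243/2) = 2/243, so the radius of convergence is 2/243.

R = 2/243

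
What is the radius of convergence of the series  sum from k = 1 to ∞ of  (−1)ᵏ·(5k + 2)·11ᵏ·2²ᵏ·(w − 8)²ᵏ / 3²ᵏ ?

R = 3√11/22

The ratio of consecutive coefficients is [(5(k+1) + 2)/(5k + 2)] · 11·4/9 → 44/9.
Writing y = (w − 8)², the series in y has radius 9/44, so |w − 8| < √(9/44) and R = 3√11/22.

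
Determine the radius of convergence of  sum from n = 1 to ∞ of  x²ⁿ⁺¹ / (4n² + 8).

Apply the ratio test: |a_{n+1}| / |a_n| = (4n² + 8)/(4(n+1)² + 8), which tends to 1 as n → ∞.
Since the exponent of x increases by 2 each term, convergence requires |x|² < 1, hence R = 1.

R = 1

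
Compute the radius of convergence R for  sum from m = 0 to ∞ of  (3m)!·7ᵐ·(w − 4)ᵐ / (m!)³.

R = 1/189

By the ratio test, |a_{m+1}/a_m| = (3m+1)·(3m+2)·(3m+3)/(m+1)³ · 7 → 189.
Convergence for |w − 4| · 189 < 1, i.e. |w − 4| < 1/189. So R = 1/189.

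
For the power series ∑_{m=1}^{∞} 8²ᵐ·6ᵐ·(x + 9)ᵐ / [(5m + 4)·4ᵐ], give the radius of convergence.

Ratio test: |a_{m+1}/a_m| = [(5m + 4)/(5(m+1) + 4)] · 64·6/4 → 96 as m → ∞.
Convergence for |x + 9| · 96 < 1, i.e. |x + 9| < 1/96. So R = 1/96.

R = 1/96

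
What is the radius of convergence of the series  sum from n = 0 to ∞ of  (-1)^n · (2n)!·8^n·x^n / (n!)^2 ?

R = 1/32

The ratio of consecutive coefficients is (2n+1)·(2n+2)/(n+1)² · 8 → 32.
Hence the series converges for |x| < 1/(32) = 1/32, so the radius of convergence is 1/32.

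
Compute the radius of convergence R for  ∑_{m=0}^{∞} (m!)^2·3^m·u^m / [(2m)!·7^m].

R = 28/3

By the ratio test, |a_{m+1}/a_m| = (m+1)²/[(2m+1)·(2m+2)] · 3/7 → 3/28.
Convergence for |u| · 3/28 < 1, i.e. |u| < 28/3. So R = 28/3.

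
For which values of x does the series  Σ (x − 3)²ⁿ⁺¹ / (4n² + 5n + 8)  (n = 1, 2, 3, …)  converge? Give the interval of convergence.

[2, 4]

The ratio of consecutive coefficients is (4n² + 5n + 8)/(4(n+1)² + 5(n+1) + 8) → 1.
Writing y = (x − 3)², the series in y has radius 1, so |x − 3| < √(1) = 1 and R = 1.
At x = 4: absolute convergence follows by limit comparison with Σ 1/n².
Check x = 2: the terms are on the order of 1/n², so the series converges absolutely by comparison with the p-series (p = 2 > 1).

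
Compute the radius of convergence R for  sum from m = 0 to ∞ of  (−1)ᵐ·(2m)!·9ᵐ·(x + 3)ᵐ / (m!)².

R = 1/36

By the ratio test, |a_{m+1}/a_m| = (2m+1)·(2m+2)/(m+1)² · 9 → 36.
Thus R = 1/(36) = 1/36.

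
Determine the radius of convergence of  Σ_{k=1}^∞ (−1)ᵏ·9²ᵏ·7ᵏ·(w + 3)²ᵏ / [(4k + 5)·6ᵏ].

Ratio test: |a_{k+1}/a_k| = [(4k + 5)/(4(k+1) + 5)] · 81·7/6 → 189/2 as k → ∞.
Since the exponent of (w + 3) increases by 2 each term, convergence requires |w + 3|² < 2/189, hence R = √42/63.

R = √42/63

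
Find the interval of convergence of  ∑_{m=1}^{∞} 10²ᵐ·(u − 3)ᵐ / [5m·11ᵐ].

By the ratio test, |a_{m+1}/a_m| = [5m/5(m+1)] · 100/11 → 100/11.
The series converges when 100/11 · |u − 3| < 1, giving R = 11/100.
When u = 311/100, comparison with the harmonic series Σ 1/m shows the series diverges.
Check u = 289/100: convergence follows from the alternating series test (terms decrease monotonically to 0).

[289/100, 311/100)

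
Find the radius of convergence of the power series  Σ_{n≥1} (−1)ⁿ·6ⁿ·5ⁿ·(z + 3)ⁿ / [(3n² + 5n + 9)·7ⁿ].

R = 7/30

The ratio of consecutive coefficients is [(3n² + 5n + 9)/(3(n+1)² + 5(n+1) + 9)] · 6·5/7 → 30/7.
Hence the series converges for |z + 3| < 1/(30/7) = 7/30, so the radius of convergence is 7/30.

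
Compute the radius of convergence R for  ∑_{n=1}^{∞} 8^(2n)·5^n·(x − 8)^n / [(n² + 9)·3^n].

Apply the ratio test: |a_{n+1}| / |a_n| = [(n² + 9)/((n+1)² + 9)] · 64·5/3, which tends to 320/3 as n → ∞.
Thus R = 1/(320/3) = 3/320.

R = 3/320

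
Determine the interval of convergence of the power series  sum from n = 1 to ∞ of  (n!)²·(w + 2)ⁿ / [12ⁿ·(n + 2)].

{-2}

Apply the ratio test: |a_{n+1}| / |a_n| = (n+1)² · 1/12 · (n + 2)/((n+1) + 2), which tends to ∞ as n → ∞.
The ratio grows without bound, so the series diverges whenever (w + 2) ≠ 0; it converges only at w = -2. R = 0.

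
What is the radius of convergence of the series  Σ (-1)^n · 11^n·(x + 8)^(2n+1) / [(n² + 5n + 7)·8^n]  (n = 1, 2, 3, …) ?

Apply the ratio test: |a_{n+1}| / |a_n| = [(n² + 5n + 7)/((n+1)² + 5(n+1) + 7)] · 11/8, which tends to 11/8 as n → ∞.
Successive powers of (x + 8) differ by 2, so the series converges when |x + 8|² · 11/8 < 1, i.e. |x + 8| < √(8/11). So R = 2√22/11.

R = 2√22/11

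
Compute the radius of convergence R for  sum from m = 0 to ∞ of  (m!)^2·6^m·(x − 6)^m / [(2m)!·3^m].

R = 2

Apply the ratio test: |a_{m+1}| / |a_m| = (m+1)²/[(2m+1)·(2m+2)] · 6/3, which tends to 1/2 as m → ∞.
The series converges when 1/2 · |x − 6| < 1, giving R = 2.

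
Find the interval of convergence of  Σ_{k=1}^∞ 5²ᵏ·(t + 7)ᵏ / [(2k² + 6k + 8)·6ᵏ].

By the ratio test, |a_{k+1}/a_k| = [(2k² + 6k + 8)/(2(k+1)² + 6(k+1) + 8)] · 25/6 → 25/6.
Hence the series converges for |t + 7| < 1/(25/6) = 6/25, so the radius of convergence is 6/25.
Endpoint t = -169/25: the series is dominated by a constant times Σ 1/k², which converges (p = 2 > 1).
Check t = -181/25: the terms are on the order of 1/k², so the series converges absolutely by comparison with the p-series (p = 2 > 1).

[-181/25, -169/25]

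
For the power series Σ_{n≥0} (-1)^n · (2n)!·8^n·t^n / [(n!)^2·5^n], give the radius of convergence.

R = 5/32

By the ratio test, |a_{n+1}/a_n| = (2n+1)·(2n+2)/(n+1)² · 8/5 → 32/5.
Thus R = 1/(32/5) = 5/32.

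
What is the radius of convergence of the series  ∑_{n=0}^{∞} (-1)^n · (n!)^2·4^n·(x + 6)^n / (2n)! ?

Ratio test: |a_{n+1}/a_n| = (n+1)²/[(2n+1)·(2n+2)] · 4 → 1 as n → ∞.
Hence R = 1.

R = 1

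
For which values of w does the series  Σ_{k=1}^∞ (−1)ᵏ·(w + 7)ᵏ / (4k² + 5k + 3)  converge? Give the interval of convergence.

Apply the ratio test: |a_{k+1}| / |a_k| = (4k² + 5k + 3)/(4(k+1)² + 5(k+1) + 3), which tends to 1 as k → ∞.
So the series converges when |w + 7| < 1 and diverges when |w + 7| > 1; R = 1.
At w = -6: the series is dominated by a constant times Σ 1/k², which converges (p = 2 > 1).
When w = -8, the series is dominated by a constant times Σ 1/k², which converges (p = 2 > 1).

[-8, -6]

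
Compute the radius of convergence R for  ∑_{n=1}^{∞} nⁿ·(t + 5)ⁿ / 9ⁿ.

R = 0

Root test: |a_n|^(1/n) = n/9 → ∞.
The root grows without bound, so R = 0 (convergence only at t = -5).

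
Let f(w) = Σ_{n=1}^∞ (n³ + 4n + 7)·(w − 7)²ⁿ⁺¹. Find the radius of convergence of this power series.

By the ratio test, |a_{n+1}/a_n| = ((n+1)³ + 4(n+1) + 7)/(n³ + 4n + 7) → 1.
Successive powers of (w − 7) differ by 2, so the series converges when |w − 7|² · 1 < 1, i.e. |w − 7| < √(1) = 1. So R = 1.

R = 1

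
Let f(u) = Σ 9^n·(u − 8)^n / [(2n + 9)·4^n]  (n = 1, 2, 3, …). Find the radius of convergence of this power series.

The ratio of consecutive coefficients is [(2n + 9)/(2(n+1) + 9)] · 9/4 → 9/4.
Convergence for |u − 8| · 9/4 < 1, i.e. |u − 8| < 4/9. So R = 4/9.

R = 4/9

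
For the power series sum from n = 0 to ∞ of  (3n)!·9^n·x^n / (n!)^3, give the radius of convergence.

Apply the ratio test: |a_{n+1}| / |a_n| = (3n+1)·(3n+2)·(3n+3)/(n+1)³ · 9, which tends to 243 as n → ∞.
Convergence for |x| · 243 < 1, i.e. |x| < 1/243. So R = 1/243.

R = 1/243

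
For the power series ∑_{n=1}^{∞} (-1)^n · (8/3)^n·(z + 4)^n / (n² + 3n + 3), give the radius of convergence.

By the ratio test, |a_{n+1}/a_n| = [(n² + 3n + 3)/((n+1)² + 3(n+1) + 3)] · 8/3 → 8/3.
Convergence for |z + 4| · 8/3 < 1, i.e. |z + 4| < 3/8. So R = 3/8.

R = 3/8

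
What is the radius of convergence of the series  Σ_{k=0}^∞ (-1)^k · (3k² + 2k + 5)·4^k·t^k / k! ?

R = ∞

The ratio of consecutive coefficients is (3(k+1)² + 2(k+1) + 5)/(3k² + 2k + 5) · 4 · 1/(k+1) → 0.
The limit is 0, so the series converges for all t; R = ∞.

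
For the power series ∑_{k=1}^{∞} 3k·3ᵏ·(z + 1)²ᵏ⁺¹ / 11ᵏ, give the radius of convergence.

R = √33/3

By the ratio test, |a_{k+1}/a_k| = [3(k+1)/3k] · 3/11 → 3/11.
Writing y = (z + 1)², the series in y has radius 11/3, so |z + 1| < √(11/3) and R = √33/3.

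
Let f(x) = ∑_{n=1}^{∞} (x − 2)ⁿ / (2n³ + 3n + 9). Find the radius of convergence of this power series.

R = 1

The ratio of consecutive coefficients is (2n³ + 3n + 9)/(2(n+1)³ + 3(n+1) + 9) → 1.
Convergence for |x − 2| < 1, so R = 1.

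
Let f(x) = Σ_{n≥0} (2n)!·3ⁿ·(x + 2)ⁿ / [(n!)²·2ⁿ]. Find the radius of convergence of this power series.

R = 1/6

Apply the ratio test: |a_{n+1}| / |a_n| = (2n+1)·(2n+2)/(n+1)² · 3/2, which tends to 6 as n → ∞.
Hence the series converges for |x + 2| < 1/(6) = 1/6, so the radius of convergence is 1/6.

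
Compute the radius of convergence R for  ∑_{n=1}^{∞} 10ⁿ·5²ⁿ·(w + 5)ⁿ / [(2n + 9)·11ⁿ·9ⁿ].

R = 99/250

Apply the ratio test: |a_{n+1}| / |a_n| = [(2n + 9)/(2(n+1) + 9)] · 10·25/(11·9), which tends to 250/99 as n → ∞.
Convergence for |w + 5| · 250/99 < 1, i.e. |w + 5| < 99/250. So R = 99/250.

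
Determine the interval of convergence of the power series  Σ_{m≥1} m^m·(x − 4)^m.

{4}

By the Cauchy root test, |a_m|^(1/m) = m → ∞.
The root grows without bound, so R = 0 (convergence only at x = 4).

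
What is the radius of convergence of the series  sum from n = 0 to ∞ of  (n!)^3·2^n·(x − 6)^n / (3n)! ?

The ratio of consecutive coefficients is (n+1)³/[(3n+1)·(3n+2)·(3n+3)] · 2 → 2/27.
Convergence for |x − 6| · 2/27 < 1, i.e. |x − 6| < 27/2. So R = 27/2.

R = 27/2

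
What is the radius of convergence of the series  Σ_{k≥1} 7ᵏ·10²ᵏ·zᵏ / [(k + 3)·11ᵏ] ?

R = 11/700

By the ratio test, |a_{k+1}/a_k| = [(k + 3)/((k+1) + 3)] · 7·100/11 → 700/11.
Thus R = 1/(700/11) = 11/700.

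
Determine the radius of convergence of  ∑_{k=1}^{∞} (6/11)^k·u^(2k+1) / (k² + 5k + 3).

By the ratio test, |a_{k+1}/a_k| = [(k² + 5k + 3)/((k+1)² + 5(k+1) + 3)] · 6/11 → 6/11.
Since the exponent of u increases by 2 each term, convergence requires |u|² < 11/6, hence R = √66/6.

R = √66/6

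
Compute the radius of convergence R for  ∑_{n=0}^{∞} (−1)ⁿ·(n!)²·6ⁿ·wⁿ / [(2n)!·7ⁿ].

R = 14/3

Apply the ratio test: |a_{n+1}| / |a_n| = (n+1)²/[(2n+1)·(2n+2)] · 6/7, which tends to 3/14 as n → ∞.
The series converges when 3/14 · |w| < 1, giving R = 14/3.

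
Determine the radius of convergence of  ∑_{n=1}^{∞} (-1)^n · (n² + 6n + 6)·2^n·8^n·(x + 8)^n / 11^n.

R = 11/16

Ratio test: |a_{n+1}/a_n| = [((n+1)² + 6(n+1) + 6)/(n² + 6n + 6)] · 2·8/11 → 16/11 as n → ∞.
Thus R = 1/(16/11) = 11/16.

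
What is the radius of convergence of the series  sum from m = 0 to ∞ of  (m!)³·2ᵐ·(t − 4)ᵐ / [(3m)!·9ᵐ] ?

R = 243/2

Apply the ratio test: |a_{m+1}| / |a_m| = (m+1)³/[(3m+1)·(3m+2)·(3m+3)] · 2/9, which tends to 2/243 as m → ∞.
Hence the series converges for |t − 4| < 1/(2/243) = 243/2, so the radius of convergence is 243/2.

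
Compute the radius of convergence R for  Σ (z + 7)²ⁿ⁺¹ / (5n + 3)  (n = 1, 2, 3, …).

R = 1

The ratio of consecutive coefficients is (5n + 3)/(5(n+1) + 3) → 1.
Successive powers of (z + 7) differ by 2, so the series converges when |z + 7|² · 1 < 1, i.e. |z + 7| < √(1) = 1. So R = 1.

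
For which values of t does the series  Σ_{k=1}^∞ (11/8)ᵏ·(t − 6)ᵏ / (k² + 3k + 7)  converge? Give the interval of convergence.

By the ratio test, |a_{k+1}/a_k| = [(k² + 3k + 7)/((k+1)² + 3(k+1) + 7)] · 11/8 → 11/8.
Convergence for |t − 6| · 11/8 < 1, i.e. |t − 6| < 8/11. So R = 8/11.
When t = 74/11, the terms are on the order of 1/k², so the series converges absolutely by comparison with the p-series (p = 2 > 1).
At t = 58/11: absolute convergence follows by limit comparison with Σ 1/k².

[58/11, 74/11]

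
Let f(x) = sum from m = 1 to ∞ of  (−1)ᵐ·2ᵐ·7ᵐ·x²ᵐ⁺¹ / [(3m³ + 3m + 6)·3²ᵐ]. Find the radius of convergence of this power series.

The ratio of consecutive coefficients is [(3m³ + 3m + 6)/(3(m+1)³ + 3(m+1) + 6)] · 2·7/9 → 14/9.
Writing y = x², the series in y has radius 9/14, so |x| < √(9/14) and R = 3√14/14.

R = 3√14/14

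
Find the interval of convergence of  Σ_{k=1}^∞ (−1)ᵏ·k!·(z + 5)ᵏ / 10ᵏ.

Ratio test: |a_{k+1}/a_k| = (k+1) · 1/10 → ∞ as k → ∞.
The ratio grows without bound, so the series diverges whenever (z + 5) ≠ 0; it converges only at z = -5. R = 0.

{-5}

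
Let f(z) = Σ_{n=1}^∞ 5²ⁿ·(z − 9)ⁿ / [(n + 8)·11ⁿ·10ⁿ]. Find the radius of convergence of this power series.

R = 22/5

The ratio of consecutive coefficients is [(n + 8)/((n+1) + 8)] · 25/(11·10) → 5/22.
Hence the series converges for |z − 9| < 1/(5/22) = 22/5, so the radius of convergence is 22/5.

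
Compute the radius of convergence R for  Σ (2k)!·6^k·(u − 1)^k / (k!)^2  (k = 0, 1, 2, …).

Apply the ratio test: |a_{k+1}| / |a_k| = (2k+1)·(2k+2)/(k+1)² · 6, which tends to 24 as k → ∞.
Thus R = 1/(24) = 1/24.

R = 1/24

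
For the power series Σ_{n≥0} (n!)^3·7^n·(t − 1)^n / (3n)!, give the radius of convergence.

R = 27/7

The ratio of consecutive coefficients is (n+1)³/[(3n+1)·(3n+2)·(3n+3)] · 7 → 7/27.
Thus R = 1/(7/27) = 27/7.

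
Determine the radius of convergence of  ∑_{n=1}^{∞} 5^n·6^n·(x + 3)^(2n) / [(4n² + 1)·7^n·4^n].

R = √210/15

The ratio of consecutive coefficients is [(4n² + 1)/(4(n+1)² + 1)] · 5·6/(7·4) → 15/14.
Writing y = (x + 3)², the series in y has radius 14/15, so |x + 3| < √(14/15) and R = √210/15.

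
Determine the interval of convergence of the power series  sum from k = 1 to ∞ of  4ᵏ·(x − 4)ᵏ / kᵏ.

(−∞, ∞)

Root test: |a_k|^(1/k) = 4/k → 0.
Since the k-th root of |a_k| tends to 0, the series converges for all real x; R = ∞.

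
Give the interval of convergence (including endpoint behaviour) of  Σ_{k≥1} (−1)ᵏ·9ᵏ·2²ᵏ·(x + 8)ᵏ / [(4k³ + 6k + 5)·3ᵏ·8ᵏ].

[-26/3, -22/3]

Apply the ratio test: |a_{k+1}| / |a_k| = [(4k³ + 6k + 5)/(4(k+1)³ + 6(k+1) + 5)] · 9·4/(3·8), which tends to 3/2 as k → ∞.
The series converges when 3/2 · |x + 8| < 1, giving R = 2/3.
Endpoint x = -22/3: the terms are on the order of 1/k³, so the series converges absolutely by comparison with the p-series (p = 3 > 1).
Check x = -26/3: absolute convergence follows by limit comparison with Σ 1/k³.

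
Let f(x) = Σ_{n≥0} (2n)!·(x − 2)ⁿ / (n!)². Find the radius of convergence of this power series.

Ratio test: |a_{n+1}/a_n| = (2n+1)·(2n+2)/(n+1)² → 4 as n → ∞.
Hence the series converges for |x − 2| < 1/(4) = 1/4, so the radius of convergence is 1/4.

R = 1/4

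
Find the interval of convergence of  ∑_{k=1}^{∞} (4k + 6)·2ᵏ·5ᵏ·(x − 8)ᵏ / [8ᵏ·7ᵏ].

Apply the ratio test: |a_{k+1}| / |a_k| = [(4(k+1) + 6)/(4k + 6)] · 2·5/(8·7), which tends to 5/28 as k → ∞.
Hence the series converges for |x − 8| < 1/(5/28) = 28/5, so the radius of convergence is 28/5.
At x = 68/5: the k-th term does not approach 0; divergence by the term test.
Check x = 12/5: the terms have absolute value of order k, which does not tend to 0, so the series diverges by the divergence test.

(12/5, 68/5)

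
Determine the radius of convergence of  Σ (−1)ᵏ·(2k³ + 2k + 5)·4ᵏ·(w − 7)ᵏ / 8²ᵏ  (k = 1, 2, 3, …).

R = 16

The ratio of consecutive coefficients is [(2(k+1)³ + 2(k+1) + 5)/(2k³ + 2k + 5)] · 4/64 → 1/16.
Hence the series converges for |w − 7| < 1/(1/16) = 16, so the radius of convergence is 16.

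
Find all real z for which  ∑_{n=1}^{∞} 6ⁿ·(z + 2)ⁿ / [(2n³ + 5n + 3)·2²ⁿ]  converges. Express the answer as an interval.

The ratio of consecutive coefficients is [(2n³ + 5n + 3)/(2(n+1)³ + 5(n+1) + 3)] · 6/4 → 3/2.
The series converges when 3/2 · |z + 2| < 1, giving R = 2/3.
At z = -4/3: absolute convergence follows by limit comparison with Σ 1/n³.
Check z = -8/3: absolute convergence follows by limit comparison with Σ 1/n³.

[-8/3, -4/3]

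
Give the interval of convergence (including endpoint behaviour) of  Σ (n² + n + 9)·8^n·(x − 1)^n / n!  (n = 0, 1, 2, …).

The ratio of consecutive coefficients is ((n+1)² + (n+1) + 9)/(n² + n + 9) · 8 · 1/(n+1) → 0.
The ratio tends to 0 regardless of x, hence R = ∞.

(−∞, ∞)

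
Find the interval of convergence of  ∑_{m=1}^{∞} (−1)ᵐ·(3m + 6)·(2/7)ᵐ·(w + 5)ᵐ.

By the ratio test, |a_{m+1}/a_m| = [(3(m+1) + 6)/(3m + 6)] · 2/7 → 2/7.
Thus R = 1/(2/7) = 7/2.
Endpoint w = -3/2: the terms do not tend to 0, so the series diverges.
Check w = -17/2: the terms do not tend to 0, so the series diverges.

(-17/2, -3/2)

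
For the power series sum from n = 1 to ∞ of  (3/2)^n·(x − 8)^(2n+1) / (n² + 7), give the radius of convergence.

Ratio test: |a_{n+1}/a_n| = [(n² + 7)/((n+1)² + 7)] · 3/2 → 3/2 as n → ∞.
Since the exponent of (x − 8) increases by 2 each term, convergence requires |x − 8|² < 2/3, hence R = √6/3.

R = √6/3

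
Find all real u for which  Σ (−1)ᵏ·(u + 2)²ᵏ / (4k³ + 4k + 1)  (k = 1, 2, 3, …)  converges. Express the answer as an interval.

The ratio of consecutive coefficients is (4k³ + 4k + 1)/(4(k+1)³ + 4(k+1) + 1) → 1.
Successive powers of (u + 2) differ by 2, so the series converges when |u + 2|² · 1 < 1, i.e. |u + 2| < √(1) = 1. So R = 1.
Endpoint u = -1: the terms are on the order of 1/k³, so the series converges absolutely by comparison with the p-series (p = 3 > 1).
Check u = -3: the terms are on the order of 1/k³, so the series converges absolutely by comparison with the p-series (p = 3 > 1).

[-3, -1]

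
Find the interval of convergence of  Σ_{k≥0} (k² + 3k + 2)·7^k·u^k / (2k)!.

Apply the ratio test: |a_{k+1}| / |a_k| = ((k+1)² + 3(k+1) + 2)/(k² + 3k + 2) · 7 · 1/[(2k+1)·(2k+2)], which tends to 0 as k → ∞.
Since the limit is 0 < 1 for every u, the series converges on all of ℝ and R = ∞.

(−∞, ∞)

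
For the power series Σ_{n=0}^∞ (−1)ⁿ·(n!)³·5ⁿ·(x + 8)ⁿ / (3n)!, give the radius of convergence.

Apply the ratio test: |a_{n+1}| / |a_n| = (n+1)³/[(3n+1)·(3n+2)·(3n+3)] · 5, which tends to 5/27 as n → ∞.
The series converges when 5/27 · |x + 8| < 1, giving R = 27/5.

R = 27/5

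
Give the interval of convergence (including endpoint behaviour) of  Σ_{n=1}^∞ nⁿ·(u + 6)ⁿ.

Applying the root test, |a_n|^(1/n) = n → ∞.
Since the n-th root of |a_n| is unbounded, the series converges only at u = -6; R = 0.

{-6}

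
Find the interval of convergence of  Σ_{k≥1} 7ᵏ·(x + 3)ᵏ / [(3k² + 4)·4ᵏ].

[-25/7, -17/7]

Apply the ratio test: |a_{k+1}| / |a_k| = [(3k² + 4)/(3(k+1)² + 4)] · 7/4, which tends to 7/4 as k → ∞.
Thus R = 1/(7/4) = 4/7.
When x = -17/7, the terms are on the order of 1/k², so the series converges absolutely by comparison with the p-series (p = 2 > 1).
Endpoint x = -25/7: absolute convergence follows by limit comparison with Σ 1/k².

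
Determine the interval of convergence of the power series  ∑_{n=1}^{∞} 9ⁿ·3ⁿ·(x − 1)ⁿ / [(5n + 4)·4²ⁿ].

[11/27, 43/27)

By the ratio test, |a_{n+1}/a_n| = [(5n + 4)/(5(n+1) + 4)] · 9·3/16 → 27/16.
Convergence for |x − 1| · 27/16 < 1, i.e. |x − 1| < 16/27. So R = 16/27.
Endpoint x = 43/27: the terms behave like c/n; limit comparison with the harmonic series gives divergence.
Endpoint x = 11/27: convergence follows from the alternating series test (terms decrease monotonically to 0).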